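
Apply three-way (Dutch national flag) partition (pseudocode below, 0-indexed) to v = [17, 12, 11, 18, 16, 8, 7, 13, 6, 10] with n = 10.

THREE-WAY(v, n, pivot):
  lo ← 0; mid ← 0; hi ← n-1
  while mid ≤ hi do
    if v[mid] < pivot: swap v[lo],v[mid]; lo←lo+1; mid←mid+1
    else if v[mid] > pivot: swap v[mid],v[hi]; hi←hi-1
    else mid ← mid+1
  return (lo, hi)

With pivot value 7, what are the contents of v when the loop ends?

[6, 7, 18, 16, 8, 11, 13, 12, 10, 17]

pivot = 7; lo=0, mid=0, hi=9
v[mid]=17>7: swap v[0],v[9]; hi=8 → [10, 12, 11, 18, 16, 8, 7, 13, 6, 17]
v[mid]=10>7: swap v[0],v[8]; hi=7 → [6, 12, 11, 18, 16, 8, 7, 13, 10, 17]
v[mid]=6<7: swap v[0],v[0]; lo=1,mid=1 → [6, 12, 11, 18, 16, 8, 7, 13, 10, 17]
v[mid]=12>7: swap v[1],v[7]; hi=6 → [6, 13, 11, 18, 16, 8, 7, 12, 10, 17]
v[mid]=13>7: swap v[1],v[6]; hi=5 → [6, 7, 11, 18, 16, 8, 13, 12, 10, 17]
v[mid]=7=7: mid=2
v[mid]=11>7: swap v[2],v[5]; hi=4 → [6, 7, 8, 18, 16, 11, 13, 12, 10, 17]
v[mid]=8>7: swap v[2],v[4]; hi=3 → [6, 7, 16, 18, 8, 11, 13, 12, 10, 17]
v[mid]=16>7: swap v[2],v[3]; hi=2 → [6, 7, 18, 16, 8, 11, 13, 12, 10, 17]
v[mid]=18>7: swap v[2],v[2]; hi=1 → [6, 7, 18, 16, 8, 11, 13, 12, 10, 17]
end: lo=1, hi=1; v = [6, 7, 18, 16, 8, 11, 13, 12, 10, 17]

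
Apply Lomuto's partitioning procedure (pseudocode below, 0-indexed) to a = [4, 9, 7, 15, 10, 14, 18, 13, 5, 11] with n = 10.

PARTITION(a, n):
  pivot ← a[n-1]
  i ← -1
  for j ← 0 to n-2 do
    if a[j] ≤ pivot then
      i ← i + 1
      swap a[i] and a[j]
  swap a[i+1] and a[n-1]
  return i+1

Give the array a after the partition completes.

pivot = a[9] = 11; i = -1
j=0: a[0]=4 ≤ 11 → i=0, swap a[0],a[0] (no change) → [4, 9, 7, 15, 10, 14, 18, 13, 5, 11]
j=1: a[1]=9 ≤ 11 → i=1, swap a[1],a[1] (no change) → [4, 9, 7, 15, 10, 14, 18, 13, 5, 11]
j=2: a[2]=7 ≤ 11 → i=2, swap a[2],a[2] (no change) → [4, 9, 7, 15, 10, 14, 18, 13, 5, 11]
j=3: a[3]=15 > 11 → no swap
j=4: a[4]=10 ≤ 11 → i=3, swap a[3],a[4] → [4, 9, 7, 10, 15, 14, 18, 13, 5, 11]
j=5: a[5]=14 > 11 → no swap
j=6: a[6]=18 > 11 → no swap
j=7: a[7]=13 > 11 → no swap
j=8: a[8]=5 ≤ 11 → i=4, swap a[4],a[8] → [4, 9, 7, 10, 5, 14, 18, 13, 15, 11]
final swap a[5],a[9] → [4, 9, 7, 10, 5, 11, 18, 13, 15, 14]; return 5

[4, 9, 7, 10, 5, 11, 18, 13, 15, 14]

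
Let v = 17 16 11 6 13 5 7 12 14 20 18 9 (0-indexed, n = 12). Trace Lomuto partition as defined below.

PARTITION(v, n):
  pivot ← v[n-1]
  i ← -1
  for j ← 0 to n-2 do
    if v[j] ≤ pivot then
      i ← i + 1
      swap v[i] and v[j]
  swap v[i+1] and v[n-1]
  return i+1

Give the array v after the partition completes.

pivot=9, i=-1
j=0: 17>9, skip
j=1: 16>9, skip
j=2: 11>9, skip
j=3: 6≤9, i=0, swap(0,3) ⇒ 6 16 11 17 13 5 7 12 14 20 18 9
j=4: 13>9, skip
j=5: 5≤9, i=1, swap(1,5) ⇒ 6 5 11 17 13 16 7 12 14 20 18 9
j=6: 7≤9, i=2, swap(2,6) ⇒ 6 5 7 17 13 16 11 12 14 20 18 9
j=7: 12>9, skip
j=8: 14>9, skip
j=9: 20>9, skip
j=10: 18>9, skip
swap(3,11) ⇒ 6 5 7 9 13 16 11 12 14 20 18 17; return 3

6 5 7 9 13 16 11 12 14 20 18 17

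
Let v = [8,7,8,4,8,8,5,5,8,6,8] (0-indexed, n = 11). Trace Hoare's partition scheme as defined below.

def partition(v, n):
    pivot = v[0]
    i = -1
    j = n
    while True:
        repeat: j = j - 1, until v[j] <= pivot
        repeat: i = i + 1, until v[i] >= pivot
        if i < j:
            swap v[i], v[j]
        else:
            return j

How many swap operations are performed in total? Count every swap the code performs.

4

pivot=8
j stops at 10 (8), i stops at 0 (8); swap ⇒ [8,7,8,4,8,8,5,5,8,6,8]
j stops at 9 (6), i stops at 2 (8); swap ⇒ [8,7,6,4,8,8,5,5,8,8,8]
j stops at 8 (8), i stops at 4 (8); swap ⇒ [8,7,6,4,8,8,5,5,8,8,8]
j stops at 7 (5), i stops at 5 (8); swap ⇒ [8,7,6,4,8,5,5,8,8,8,8]
j stops at 6, i stops at 7; i≥j ⇒ return 6. v=[8,7,6,4,8,5,5,8,8,8,8]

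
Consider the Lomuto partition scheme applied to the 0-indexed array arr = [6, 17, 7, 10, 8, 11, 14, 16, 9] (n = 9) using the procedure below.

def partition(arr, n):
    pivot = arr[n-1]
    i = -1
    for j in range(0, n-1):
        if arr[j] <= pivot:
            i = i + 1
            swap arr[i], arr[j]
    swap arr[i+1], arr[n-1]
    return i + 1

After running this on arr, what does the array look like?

[6, 7, 8, 9, 17, 11, 14, 16, 10]

pivot = arr[8] = 9; i = -1
j=0: arr[0]=6 ≤ 9 → i=0, swap arr[0],arr[0] (no change) → [6, 17, 7, 10, 8, 11, 14, 16, 9]
j=1: arr[1]=17 > 9 → no swap
j=2: arr[2]=7 ≤ 9 → i=1, swap arr[1],arr[2] → [6, 7, 17, 10, 8, 11, 14, 16, 9]
j=3: arr[3]=10 > 9 → no swap
j=4: arr[4]=8 ≤ 9 → i=2, swap arr[2],arr[4] → [6, 7, 8, 10, 17, 11, 14, 16, 9]
j=5: arr[5]=11 > 9 → no swap
j=6: arr[6]=14 > 9 → no swap
j=7: arr[7]=16 > 9 → no swap
final swap arr[3],arr[8] → [6, 7, 8, 9, 17, 11, 14, 16, 10]; return 3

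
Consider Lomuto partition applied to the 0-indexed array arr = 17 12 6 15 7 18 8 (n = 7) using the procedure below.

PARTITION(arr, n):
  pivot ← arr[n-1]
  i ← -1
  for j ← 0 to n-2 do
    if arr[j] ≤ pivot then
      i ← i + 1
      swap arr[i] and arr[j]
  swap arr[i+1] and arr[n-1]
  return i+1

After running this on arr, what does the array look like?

6 7 8 15 12 18 17

pivot = arr[6] = 8; i = -1
j=0: arr[0]=17 > 8 → no swap
j=1: arr[1]=12 > 8 → no swap
j=2: arr[2]=6 ≤ 8 → i=0, swap arr[0],arr[2] → 6 12 17 15 7 18 8
j=3: arr[3]=15 > 8 → no swap
j=4: arr[4]=7 ≤ 8 → i=1, swap arr[1],arr[4] → 6 7 17 15 12 18 8
j=5: arr[5]=18 > 8 → no swap
final swap arr[2],arr[6] → 6 7 8 15 12 18 17; return 2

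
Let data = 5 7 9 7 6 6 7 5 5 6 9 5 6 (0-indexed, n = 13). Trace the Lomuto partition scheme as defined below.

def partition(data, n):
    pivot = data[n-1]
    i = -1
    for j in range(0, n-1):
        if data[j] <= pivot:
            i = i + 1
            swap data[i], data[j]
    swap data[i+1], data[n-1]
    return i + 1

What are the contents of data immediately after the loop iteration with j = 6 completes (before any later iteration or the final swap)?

5 6 6 7 7 9 7 5 5 6 9 5 6

pivot = data[12] = 6; i = -1
j=0: data[0]=5 ≤ 6 → i=0, swap data[0],data[0] (no change) → 5 7 9 7 6 6 7 5 5 6 9 5 6
j=1: data[1]=7 > 6 → no swap
j=2: data[2]=9 > 6 → no swap
j=3: data[3]=7 > 6 → no swap
j=4: data[4]=6 ≤ 6 → i=1, swap data[1],data[4] → 5 6 9 7 7 6 7 5 5 6 9 5 6
j=5: data[5]=6 ≤ 6 → i=2, swap data[2],data[5] → 5 6 6 7 7 9 7 5 5 6 9 5 6
j=6: data[6]=7 > 6 → no swap
(after j=6) data = 5 6 6 7 7 9 7 5 5 6 9 5 6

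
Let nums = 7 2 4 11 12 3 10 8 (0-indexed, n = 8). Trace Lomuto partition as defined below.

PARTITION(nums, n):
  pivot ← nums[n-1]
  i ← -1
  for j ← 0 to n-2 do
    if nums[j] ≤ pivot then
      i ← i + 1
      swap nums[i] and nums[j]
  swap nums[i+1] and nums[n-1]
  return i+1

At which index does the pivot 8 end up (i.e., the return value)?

4

pivot = nums[7] = 8; i = -1
j=0: nums[0]=7 ≤ 8 → i=0, swap nums[0],nums[0] (no change) → 7 2 4 11 12 3 10 8
j=1: nums[1]=2 ≤ 8 → i=1, swap nums[1],nums[1] (no change) → 7 2 4 11 12 3 10 8
j=2: nums[2]=4 ≤ 8 → i=2, swap nums[2],nums[2] (no change) → 7 2 4 11 12 3 10 8
j=3: nums[3]=11 > 8 → no swap
j=4: nums[4]=12 > 8 → no swap
j=5: nums[5]=3 ≤ 8 → i=3, swap nums[3],nums[5] → 7 2 4 3 12 11 10 8
j=6: nums[6]=10 > 8 → no swap
final swap nums[4],nums[7] → 7 2 4 3 8 11 10 12; return 4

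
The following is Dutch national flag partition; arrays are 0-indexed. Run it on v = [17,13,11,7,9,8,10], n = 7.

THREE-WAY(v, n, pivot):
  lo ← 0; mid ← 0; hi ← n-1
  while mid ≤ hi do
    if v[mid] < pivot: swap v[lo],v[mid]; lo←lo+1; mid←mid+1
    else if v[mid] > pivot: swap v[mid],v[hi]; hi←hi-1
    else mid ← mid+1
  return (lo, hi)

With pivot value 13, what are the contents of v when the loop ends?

[10,11,7,9,8,13,17]

lo=0 mid=0 hi=6
17>13: swap(0,6), hi=5 ⇒ [10,13,11,7,9,8,17]
10<13: swap(0,0), lo=1 mid=1 ⇒ [10,13,11,7,9,8,17]
13=13: mid=2
11<13: swap(1,2), lo=2 mid=3 ⇒ [10,11,13,7,9,8,17]
7<13: swap(2,3), lo=3 mid=4 ⇒ [10,11,7,13,9,8,17]
9<13: swap(3,4), lo=4 mid=5 ⇒ [10,11,7,9,13,8,17]
8<13: swap(4,5), lo=5 mid=6 ⇒ [10,11,7,9,8,13,17]
done. lo=5 hi=5; v=[10,11,7,9,8,13,17]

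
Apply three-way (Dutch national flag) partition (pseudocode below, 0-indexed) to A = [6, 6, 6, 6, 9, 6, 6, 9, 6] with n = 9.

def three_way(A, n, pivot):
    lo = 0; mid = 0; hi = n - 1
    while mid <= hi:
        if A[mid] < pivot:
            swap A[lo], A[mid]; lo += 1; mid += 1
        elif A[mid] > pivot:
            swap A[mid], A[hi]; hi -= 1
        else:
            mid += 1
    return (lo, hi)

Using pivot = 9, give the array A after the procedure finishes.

lo=0 mid=0 hi=8
6<9: swap(0,0), lo=1 mid=1 ⇒ [6, 6, 6, 6, 9, 6, 6, 9, 6]
6<9: swap(1,1), lo=2 mid=2 ⇒ [6, 6, 6, 6, 9, 6, 6, 9, 6]
6<9: swap(2,2), lo=3 mid=3 ⇒ [6, 6, 6, 6, 9, 6, 6, 9, 6]
6<9: swap(3,3), lo=4 mid=4 ⇒ [6, 6, 6, 6, 9, 6, 6, 9, 6]
9=9: mid=5
6<9: swap(4,5), lo=5 mid=6 ⇒ [6, 6, 6, 6, 6, 9, 6, 9, 6]
6<9: swap(5,6), lo=6 mid=7 ⇒ [6, 6, 6, 6, 6, 6, 9, 9, 6]
9=9: mid=8
6<9: swap(6,8), lo=7 mid=9 ⇒ [6, 6, 6, 6, 6, 6, 6, 9, 9]
done. lo=7 hi=8; A=[6, 6, 6, 6, 6, 6, 6, 9, 9]

[6, 6, 6, 6, 6, 6, 6, 9, 9]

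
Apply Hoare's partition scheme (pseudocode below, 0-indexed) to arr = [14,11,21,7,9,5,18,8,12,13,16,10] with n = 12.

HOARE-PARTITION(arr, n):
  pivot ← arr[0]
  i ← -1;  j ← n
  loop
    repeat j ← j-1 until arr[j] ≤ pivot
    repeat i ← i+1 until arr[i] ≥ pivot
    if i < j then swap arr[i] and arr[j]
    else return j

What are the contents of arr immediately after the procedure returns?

[10,11,13,7,9,5,12,8,18,21,16,14]

pivot = arr[0] = 14; i = -1, j = 12
j→11 (arr[11]=10≤14), i→0 (arr[0]=14≥14); i<j, swap → [10,11,21,7,9,5,18,8,12,13,16,14]
j→9 (arr[9]=13≤14), i→2 (arr[2]=21≥14); i<j, swap → [10,11,13,7,9,5,18,8,12,21,16,14]
j→8 (arr[8]=12≤14), i→6 (arr[6]=18≥14); i<j, swap → [10,11,13,7,9,5,12,8,18,21,16,14]
j→7, i→8; i≥j, return j=7. arr = [10,11,13,7,9,5,12,8,18,21,16,14]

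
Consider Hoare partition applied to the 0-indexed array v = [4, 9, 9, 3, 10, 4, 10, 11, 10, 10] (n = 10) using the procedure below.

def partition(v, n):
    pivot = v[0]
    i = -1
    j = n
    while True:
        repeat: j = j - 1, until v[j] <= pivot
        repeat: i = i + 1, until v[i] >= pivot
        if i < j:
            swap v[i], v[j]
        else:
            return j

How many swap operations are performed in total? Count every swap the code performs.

pivot = v[0] = 4; i = -1, j = 10
j→5 (v[5]=4≤4), i→0 (v[0]=4≥4); i<j, swap → [4, 9, 9, 3, 10, 4, 10, 11, 10, 10]
j→3 (v[3]=3≤4), i→1 (v[1]=9≥4); i<j, swap → [4, 3, 9, 9, 10, 4, 10, 11, 10, 10]
j→1, i→2; i≥j, return j=1. v = [4, 3, 9, 9, 10, 4, 10, 11, 10, 10]

2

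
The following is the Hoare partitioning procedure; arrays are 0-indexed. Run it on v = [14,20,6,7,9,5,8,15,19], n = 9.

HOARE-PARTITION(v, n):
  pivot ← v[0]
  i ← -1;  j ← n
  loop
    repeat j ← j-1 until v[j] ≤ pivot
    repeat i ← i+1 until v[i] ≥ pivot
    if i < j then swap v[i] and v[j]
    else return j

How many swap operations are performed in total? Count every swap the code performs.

2

pivot=14
j stops at 6 (8), i stops at 0 (14); swap ⇒ [8,20,6,7,9,5,14,15,19]
j stops at 5 (5), i stops at 1 (20); swap ⇒ [8,5,6,7,9,20,14,15,19]
j stops at 4, i stops at 5; i≥j ⇒ return 4. v=[8,5,6,7,9,20,14,15,19]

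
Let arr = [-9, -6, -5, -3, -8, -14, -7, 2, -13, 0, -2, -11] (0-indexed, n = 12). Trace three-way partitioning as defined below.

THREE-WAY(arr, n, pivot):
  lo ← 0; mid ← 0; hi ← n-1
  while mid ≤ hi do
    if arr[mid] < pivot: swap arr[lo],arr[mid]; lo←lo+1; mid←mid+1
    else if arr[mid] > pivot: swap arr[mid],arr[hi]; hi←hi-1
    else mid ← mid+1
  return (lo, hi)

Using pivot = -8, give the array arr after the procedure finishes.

[-9, -11, -13, -14, -8, -7, 2, -3, 0, -2, -5, -6]

lo=0 mid=0 hi=11
-9<-8: swap(0,0), lo=1 mid=1 ⇒ [-9, -6, -5, -3, -8, -14, -7, 2, -13, 0, -2, -11]
-6>-8: swap(1,11), hi=10 ⇒ [-9, -11, -5, -3, -8, -14, -7, 2, -13, 0, -2, -6]
-11<-8: swap(1,1), lo=2 mid=2 ⇒ [-9, -11, -5, -3, -8, -14, -7, 2, -13, 0, -2, -6]
-5>-8: swap(2,10), hi=9 ⇒ [-9, -11, -2, -3, -8, -14, -7, 2, -13, 0, -5, -6]
-2>-8: swap(2,9), hi=8 ⇒ [-9, -11, 0, -3, -8, -14, -7, 2, -13, -2, -5, -6]
0>-8: swap(2,8), hi=7 ⇒ [-9, -11, -13, -3, -8, -14, -7, 2, 0, -2, -5, -6]
-13<-8: swap(2,2), lo=3 mid=3 ⇒ [-9, -11, -13, -3, -8, -14, -7, 2, 0, -2, -5, -6]
-3>-8: swap(3,7), hi=6 ⇒ [-9, -11, -13, 2, -8, -14, -7, -3, 0, -2, -5, -6]
2>-8: swap(3,6), hi=5 ⇒ [-9, -11, -13, -7, -8, -14, 2, -3, 0, -2, -5, -6]
-7>-8: swap(3,5), hi=4 ⇒ [-9, -11, -13, -14, -8, -7, 2, -3, 0, -2, -5, -6]
-14<-8: swap(3,3), lo=4 mid=4 ⇒ [-9, -11, -13, -14, -8, -7, 2, -3, 0, -2, -5, -6]
-8=-8: mid=5
done. lo=4 hi=4; arr=[-9, -11, -13, -14, -8, -7, 2, -3, 0, -2, -5, -6]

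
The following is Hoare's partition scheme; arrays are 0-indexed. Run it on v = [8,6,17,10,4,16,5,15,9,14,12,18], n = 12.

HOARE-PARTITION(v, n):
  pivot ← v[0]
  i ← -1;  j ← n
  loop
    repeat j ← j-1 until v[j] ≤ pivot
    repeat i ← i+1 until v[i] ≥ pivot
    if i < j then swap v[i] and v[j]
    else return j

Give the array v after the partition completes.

[5,6,4,10,17,16,8,15,9,14,12,18]

pivot = v[0] = 8; i = -1, j = 12
j→6 (v[6]=5≤8), i→0 (v[0]=8≥8); i<j, swap → [5,6,17,10,4,16,8,15,9,14,12,18]
j→4 (v[4]=4≤8), i→2 (v[2]=17≥8); i<j, swap → [5,6,4,10,17,16,8,15,9,14,12,18]
j→2, i→3; i≥j, return j=2. v = [5,6,4,10,17,16,8,15,9,14,12,18]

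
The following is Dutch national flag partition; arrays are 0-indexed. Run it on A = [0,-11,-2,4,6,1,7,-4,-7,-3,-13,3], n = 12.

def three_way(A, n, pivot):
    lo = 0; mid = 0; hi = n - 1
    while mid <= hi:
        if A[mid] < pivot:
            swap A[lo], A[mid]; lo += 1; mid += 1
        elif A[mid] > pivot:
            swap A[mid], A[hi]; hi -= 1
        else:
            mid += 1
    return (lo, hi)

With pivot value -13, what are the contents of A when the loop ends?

[-13,-2,4,6,1,7,-4,-7,-3,-11,3,0]

lo=0 mid=0 hi=11
0>-13: swap(0,11), hi=10 ⇒ [3,-11,-2,4,6,1,7,-4,-7,-3,-13,0]
3>-13: swap(0,10), hi=9 ⇒ [-13,-11,-2,4,6,1,7,-4,-7,-3,3,0]
-13=-13: mid=1
-11>-13: swap(1,9), hi=8 ⇒ [-13,-3,-2,4,6,1,7,-4,-7,-11,3,0]
-3>-13: swap(1,8), hi=7 ⇒ [-13,-7,-2,4,6,1,7,-4,-3,-11,3,0]
-7>-13: swap(1,7), hi=6 ⇒ [-13,-4,-2,4,6,1,7,-7,-3,-11,3,0]
-4>-13: swap(1,6), hi=5 ⇒ [-13,7,-2,4,6,1,-4,-7,-3,-11,3,0]
7>-13: swap(1,5), hi=4 ⇒ [-13,1,-2,4,6,7,-4,-7,-3,-11,3,0]
1>-13: swap(1,4), hi=3 ⇒ [-13,6,-2,4,1,7,-4,-7,-3,-11,3,0]
6>-13: swap(1,3), hi=2 ⇒ [-13,4,-2,6,1,7,-4,-7,-3,-11,3,0]
4>-13: swap(1,2), hi=1 ⇒ [-13,-2,4,6,1,7,-4,-7,-3,-11,3,0]
-2>-13: swap(1,1), hi=0 ⇒ [-13,-2,4,6,1,7,-4,-7,-3,-11,3,0]
done. lo=0 hi=0; A=[-13,-2,4,6,1,7,-4,-7,-3,-11,3,0]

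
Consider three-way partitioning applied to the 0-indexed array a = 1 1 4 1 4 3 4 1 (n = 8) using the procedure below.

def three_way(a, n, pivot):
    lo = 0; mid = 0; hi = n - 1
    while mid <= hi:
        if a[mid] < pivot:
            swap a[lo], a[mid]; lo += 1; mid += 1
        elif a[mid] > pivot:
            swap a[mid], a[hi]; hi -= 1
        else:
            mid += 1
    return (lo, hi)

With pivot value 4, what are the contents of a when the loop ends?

1 1 1 3 1 4 4 4

lo=0 mid=0 hi=7
1<4: swap(0,0), lo=1 mid=1 ⇒ 1 1 4 1 4 3 4 1
1<4: swap(1,1), lo=2 mid=2 ⇒ 1 1 4 1 4 3 4 1
4=4: mid=3
1<4: swap(2,3), lo=3 mid=4 ⇒ 1 1 1 4 4 3 4 1
4=4: mid=5
3<4: swap(3,5), lo=4 mid=6 ⇒ 1 1 1 3 4 4 4 1
4=4: mid=7
1<4: swap(4,7), lo=5 mid=8 ⇒ 1 1 1 3 1 4 4 4
done. lo=5 hi=7; a=1 1 1 3 1 4 4 4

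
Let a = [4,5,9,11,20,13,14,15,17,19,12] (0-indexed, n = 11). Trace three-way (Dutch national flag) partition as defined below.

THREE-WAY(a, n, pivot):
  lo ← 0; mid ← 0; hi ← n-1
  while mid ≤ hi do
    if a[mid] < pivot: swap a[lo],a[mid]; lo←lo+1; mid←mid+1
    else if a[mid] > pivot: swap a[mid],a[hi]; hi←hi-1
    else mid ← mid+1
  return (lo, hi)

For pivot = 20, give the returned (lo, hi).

lo=0 mid=0 hi=10
4<20: swap(0,0), lo=1 mid=1 ⇒ [4,5,9,11,20,13,14,15,17,19,12]
5<20: swap(1,1), lo=2 mid=2 ⇒ [4,5,9,11,20,13,14,15,17,19,12]
9<20: swap(2,2), lo=3 mid=3 ⇒ [4,5,9,11,20,13,14,15,17,19,12]
11<20: swap(3,3), lo=4 mid=4 ⇒ [4,5,9,11,20,13,14,15,17,19,12]
20=20: mid=5
13<20: swap(4,5), lo=5 mid=6 ⇒ [4,5,9,11,13,20,14,15,17,19,12]
14<20: swap(5,6), lo=6 mid=7 ⇒ [4,5,9,11,13,14,20,15,17,19,12]
15<20: swap(6,7), lo=7 mid=8 ⇒ [4,5,9,11,13,14,15,20,17,19,12]
17<20: swap(7,8), lo=8 mid=9 ⇒ [4,5,9,11,13,14,15,17,20,19,12]
19<20: swap(8,9), lo=9 mid=10 ⇒ [4,5,9,11,13,14,15,17,19,20,12]
12<20: swap(9,10), lo=10 mid=11 ⇒ [4,5,9,11,13,14,15,17,19,12,20]
done. lo=10 hi=10; a=[4,5,9,11,13,14,15,17,19,12,20]

(10, 10)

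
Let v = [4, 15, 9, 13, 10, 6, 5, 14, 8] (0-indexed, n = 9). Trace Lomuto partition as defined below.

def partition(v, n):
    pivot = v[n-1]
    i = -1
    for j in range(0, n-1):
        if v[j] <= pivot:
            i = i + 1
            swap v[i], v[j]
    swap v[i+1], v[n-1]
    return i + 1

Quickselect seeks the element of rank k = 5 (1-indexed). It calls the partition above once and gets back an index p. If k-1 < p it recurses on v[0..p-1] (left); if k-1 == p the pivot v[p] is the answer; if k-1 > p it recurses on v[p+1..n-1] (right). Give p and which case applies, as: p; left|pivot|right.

3; right

pivot = v[8] = 8; i = -1
j=0: v[0]=4 ≤ 8 → i=0, swap v[0],v[0] (no change) → [4, 15, 9, 13, 10, 6, 5, 14, 8]
j=1: v[1]=15 > 8 → no swap
j=2: v[2]=9 > 8 → no swap
j=3: v[3]=13 > 8 → no swap
j=4: v[4]=10 > 8 → no swap
j=5: v[5]=6 ≤ 8 → i=1, swap v[1],v[5] → [4, 6, 9, 13, 10, 15, 5, 14, 8]
j=6: v[6]=5 ≤ 8 → i=2, swap v[2],v[6] → [4, 6, 5, 13, 10, 15, 9, 14, 8]
j=7: v[7]=14 > 8 → no swap
final swap v[3],v[8] → [4, 6, 5, 8, 10, 15, 9, 14, 13]; return 3
p = 3; k-1 = 4 > 3 ⇒ right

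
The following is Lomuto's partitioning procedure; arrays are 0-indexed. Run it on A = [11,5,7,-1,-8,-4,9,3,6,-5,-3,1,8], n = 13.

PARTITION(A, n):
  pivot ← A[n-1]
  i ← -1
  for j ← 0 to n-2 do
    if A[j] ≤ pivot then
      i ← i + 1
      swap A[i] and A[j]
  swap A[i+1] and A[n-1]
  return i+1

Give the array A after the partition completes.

[5,7,-1,-8,-4,3,6,-5,-3,1,8,11,9]

pivot=8, i=-1
j=0: 11>8, skip
j=1: 5≤8, i=0, swap(0,1) ⇒ [5,11,7,-1,-8,-4,9,3,6,-5,-3,1,8]
j=2: 7≤8, i=1, swap(1,2) ⇒ [5,7,11,-1,-8,-4,9,3,6,-5,-3,1,8]
j=3: -1≤8, i=2, swap(2,3) ⇒ [5,7,-1,11,-8,-4,9,3,6,-5,-3,1,8]
j=4: -8≤8, i=3, swap(3,4) ⇒ [5,7,-1,-8,11,-4,9,3,6,-5,-3,1,8]
j=5: -4≤8, i=4, swap(4,5) ⇒ [5,7,-1,-8,-4,11,9,3,6,-5,-3,1,8]
j=6: 9>8, skip
j=7: 3≤8, i=5, swap(5,7) ⇒ [5,7,-1,-8,-4,3,9,11,6,-5,-3,1,8]
j=8: 6≤8, i=6, swap(6,8) ⇒ [5,7,-1,-8,-4,3,6,11,9,-5,-3,1,8]
j=9: -5≤8, i=7, swap(7,9) ⇒ [5,7,-1,-8,-4,3,6,-5,9,11,-3,1,8]
j=10: -3≤8, i=8, swap(8,10) ⇒ [5,7,-1,-8,-4,3,6,-5,-3,11,9,1,8]
j=11: 1≤8, i=9, swap(9,11) ⇒ [5,7,-1,-8,-4,3,6,-5,-3,1,9,11,8]
swap(10,12) ⇒ [5,7,-1,-8,-4,3,6,-5,-3,1,8,11,9]; return 10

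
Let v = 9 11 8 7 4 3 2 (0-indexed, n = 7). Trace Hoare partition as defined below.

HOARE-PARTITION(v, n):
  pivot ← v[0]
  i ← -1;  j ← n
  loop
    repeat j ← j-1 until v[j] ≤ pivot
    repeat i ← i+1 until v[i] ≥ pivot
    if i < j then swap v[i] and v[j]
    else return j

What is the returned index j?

pivot=9
j stops at 6 (2), i stops at 0 (9); swap ⇒ 2 11 8 7 4 3 9
j stops at 5 (3), i stops at 1 (11); swap ⇒ 2 3 8 7 4 11 9
j stops at 4, i stops at 5; i≥j ⇒ return 4. v=2 3 8 7 4 11 9

4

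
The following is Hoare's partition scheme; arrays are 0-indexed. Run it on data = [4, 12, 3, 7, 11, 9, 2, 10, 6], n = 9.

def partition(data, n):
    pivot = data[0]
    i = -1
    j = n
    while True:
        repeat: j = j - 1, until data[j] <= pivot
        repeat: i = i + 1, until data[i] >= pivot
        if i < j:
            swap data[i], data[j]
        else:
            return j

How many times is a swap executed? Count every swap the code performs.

pivot=4
j stops at 6 (2), i stops at 0 (4); swap ⇒ [2, 12, 3, 7, 11, 9, 4, 10, 6]
j stops at 2 (3), i stops at 1 (12); swap ⇒ [2, 3, 12, 7, 11, 9, 4, 10, 6]
j stops at 1, i stops at 2; i≥j ⇒ return 1. data=[2, 3, 12, 7, 11, 9, 4, 10, 6]

2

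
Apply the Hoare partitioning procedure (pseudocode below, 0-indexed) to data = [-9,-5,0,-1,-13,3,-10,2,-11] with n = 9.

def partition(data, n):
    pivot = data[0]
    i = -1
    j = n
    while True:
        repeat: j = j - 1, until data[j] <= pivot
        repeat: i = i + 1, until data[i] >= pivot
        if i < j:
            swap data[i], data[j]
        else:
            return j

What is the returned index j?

2

pivot = data[0] = -9; i = -1, j = 9
j→8 (data[8]=-11≤-9), i→0 (data[0]=-9≥-9); i<j, swap → [-11,-5,0,-1,-13,3,-10,2,-9]
j→6 (data[6]=-10≤-9), i→1 (data[1]=-5≥-9); i<j, swap → [-11,-10,0,-1,-13,3,-5,2,-9]
j→4 (data[4]=-13≤-9), i→2 (data[2]=0≥-9); i<j, swap → [-11,-10,-13,-1,0,3,-5,2,-9]
j→2, i→3; i≥j, return j=2. data = [-11,-10,-13,-1,0,3,-5,2,-9]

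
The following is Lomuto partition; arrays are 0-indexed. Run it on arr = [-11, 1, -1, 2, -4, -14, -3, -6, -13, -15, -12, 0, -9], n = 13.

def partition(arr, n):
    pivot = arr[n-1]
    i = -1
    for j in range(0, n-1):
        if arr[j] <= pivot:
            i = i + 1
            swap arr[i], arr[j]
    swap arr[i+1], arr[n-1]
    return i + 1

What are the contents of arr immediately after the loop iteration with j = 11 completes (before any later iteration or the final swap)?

[-11, -14, -13, -15, -12, 1, -3, -6, -1, 2, -4, 0, -9]

pivot=-9, i=-1
j=0: -11≤-9, i=0, swap(0,0) ⇒ [-11, 1, -1, 2, -4, -14, -3, -6, -13, -15, -12, 0, -9]
j=1: 1>-9, skip
j=2: -1>-9, skip
j=3: 2>-9, skip
j=4: -4>-9, skip
j=5: -14≤-9, i=1, swap(1,5) ⇒ [-11, -14, -1, 2, -4, 1, -3, -6, -13, -15, -12, 0, -9]
j=6: -3>-9, skip
j=7: -6>-9, skip
j=8: -13≤-9, i=2, swap(2,8) ⇒ [-11, -14, -13, 2, -4, 1, -3, -6, -1, -15, -12, 0, -9]
j=9: -15≤-9, i=3, swap(3,9) ⇒ [-11, -14, -13, -15, -4, 1, -3, -6, -1, 2, -12, 0, -9]
j=10: -12≤-9, i=4, swap(4,10) ⇒ [-11, -14, -13, -15, -12, 1, -3, -6, -1, 2, -4, 0, -9]
j=11: 0>-9, skip
(after j=11) arr = [-11, -14, -13, -15, -12, 1, -3, -6, -1, 2, -4, 0, -9]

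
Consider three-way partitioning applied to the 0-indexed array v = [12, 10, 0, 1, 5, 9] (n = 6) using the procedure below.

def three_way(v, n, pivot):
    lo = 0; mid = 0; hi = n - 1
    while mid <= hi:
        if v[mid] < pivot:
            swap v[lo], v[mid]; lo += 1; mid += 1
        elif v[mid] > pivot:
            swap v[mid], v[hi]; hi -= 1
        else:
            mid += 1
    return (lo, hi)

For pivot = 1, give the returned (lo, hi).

(1, 1)

pivot = 1; lo=0, mid=0, hi=5
v[mid]=12>1: swap v[0],v[5]; hi=4 → [9, 10, 0, 1, 5, 12]
v[mid]=9>1: swap v[0],v[4]; hi=3 → [5, 10, 0, 1, 9, 12]
v[mid]=5>1: swap v[0],v[3]; hi=2 → [1, 10, 0, 5, 9, 12]
v[mid]=1=1: mid=1
v[mid]=10>1: swap v[1],v[2]; hi=1 → [1, 0, 10, 5, 9, 12]
v[mid]=0<1: swap v[0],v[1]; lo=1,mid=2 → [0, 1, 10, 5, 9, 12]
end: lo=1, hi=1; v = [0, 1, 10, 5, 9, 12]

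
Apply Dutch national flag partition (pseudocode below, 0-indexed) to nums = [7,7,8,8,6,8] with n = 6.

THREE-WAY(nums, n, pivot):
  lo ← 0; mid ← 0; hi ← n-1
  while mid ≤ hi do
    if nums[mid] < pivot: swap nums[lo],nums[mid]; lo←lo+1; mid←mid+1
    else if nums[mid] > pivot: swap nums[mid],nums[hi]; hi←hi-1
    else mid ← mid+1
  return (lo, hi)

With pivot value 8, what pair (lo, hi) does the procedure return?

lo=0 mid=0 hi=5
7<8: swap(0,0), lo=1 mid=1 ⇒ [7,7,8,8,6,8]
7<8: swap(1,1), lo=2 mid=2 ⇒ [7,7,8,8,6,8]
8=8: mid=3
8=8: mid=4
6<8: swap(2,4), lo=3 mid=5 ⇒ [7,7,6,8,8,8]
8=8: mid=6
done. lo=3 hi=5; nums=[7,7,6,8,8,8]

(3, 5)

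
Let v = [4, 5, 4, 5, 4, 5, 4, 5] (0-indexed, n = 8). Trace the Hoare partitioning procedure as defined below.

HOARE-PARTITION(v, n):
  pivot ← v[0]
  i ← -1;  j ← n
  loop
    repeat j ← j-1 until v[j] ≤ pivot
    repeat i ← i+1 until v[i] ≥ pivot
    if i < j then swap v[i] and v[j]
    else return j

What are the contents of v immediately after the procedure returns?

pivot = v[0] = 4; i = -1, j = 8
j→6 (v[6]=4≤4), i→0 (v[0]=4≥4); i<j, swap → [4, 5, 4, 5, 4, 5, 4, 5]
j→4 (v[4]=4≤4), i→1 (v[1]=5≥4); i<j, swap → [4, 4, 4, 5, 5, 5, 4, 5]
j→2, i→2; i≥j, return j=2. v = [4, 4, 4, 5, 5, 5, 4, 5]

[4, 4, 4, 5, 5, 5, 4, 5]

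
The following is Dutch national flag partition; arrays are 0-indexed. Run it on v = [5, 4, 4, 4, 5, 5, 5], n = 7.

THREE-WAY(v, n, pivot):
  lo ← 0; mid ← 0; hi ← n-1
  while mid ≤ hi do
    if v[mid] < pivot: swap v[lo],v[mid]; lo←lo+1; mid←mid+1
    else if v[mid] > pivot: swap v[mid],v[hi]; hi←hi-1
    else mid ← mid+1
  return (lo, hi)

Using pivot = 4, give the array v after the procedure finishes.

lo=0 mid=0 hi=6
5>4: swap(0,6), hi=5 ⇒ [5, 4, 4, 4, 5, 5, 5]
5>4: swap(0,5), hi=4 ⇒ [5, 4, 4, 4, 5, 5, 5]
5>4: swap(0,4), hi=3 ⇒ [5, 4, 4, 4, 5, 5, 5]
5>4: swap(0,3), hi=2 ⇒ [4, 4, 4, 5, 5, 5, 5]
4=4: mid=1
4=4: mid=2
4=4: mid=3
done. lo=0 hi=2; v=[4, 4, 4, 5, 5, 5, 5]

[4, 4, 4, 5, 5, 5, 5]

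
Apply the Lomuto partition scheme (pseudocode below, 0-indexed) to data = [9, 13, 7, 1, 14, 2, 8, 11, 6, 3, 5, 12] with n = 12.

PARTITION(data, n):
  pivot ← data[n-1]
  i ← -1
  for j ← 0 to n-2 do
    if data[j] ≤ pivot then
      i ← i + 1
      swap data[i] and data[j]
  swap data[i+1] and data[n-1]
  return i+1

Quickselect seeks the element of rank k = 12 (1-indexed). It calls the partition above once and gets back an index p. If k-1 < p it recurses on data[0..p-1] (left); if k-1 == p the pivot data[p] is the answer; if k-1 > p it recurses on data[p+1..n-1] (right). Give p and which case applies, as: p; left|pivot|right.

9; right

pivot=12, i=-1
j=0: 9≤12, i=0, swap(0,0) ⇒ [9, 13, 7, 1, 14, 2, 8, 11, 6, 3, 5, 12]
j=1: 13>12, skip
j=2: 7≤12, i=1, swap(1,2) ⇒ [9, 7, 13, 1, 14, 2, 8, 11, 6, 3, 5, 12]
j=3: 1≤12, i=2, swap(2,3) ⇒ [9, 7, 1, 13, 14, 2, 8, 11, 6, 3, 5, 12]
j=4: 14>12, skip
j=5: 2≤12, i=3, swap(3,5) ⇒ [9, 7, 1, 2, 14, 13, 8, 11, 6, 3, 5, 12]
j=6: 8≤12, i=4, swap(4,6) ⇒ [9, 7, 1, 2, 8, 13, 14, 11, 6, 3, 5, 12]
j=7: 11≤12, i=5, swap(5,7) ⇒ [9, 7, 1, 2, 8, 11, 14, 13, 6, 3, 5, 12]
j=8: 6≤12, i=6, swap(6,8) ⇒ [9, 7, 1, 2, 8, 11, 6, 13, 14, 3, 5, 12]
j=9: 3≤12, i=7, swap(7,9) ⇒ [9, 7, 1, 2, 8, 11, 6, 3, 14, 13, 5, 12]
j=10: 5≤12, i=8, swap(8,10) ⇒ [9, 7, 1, 2, 8, 11, 6, 3, 5, 13, 14, 12]
swap(9,11) ⇒ [9, 7, 1, 2, 8, 11, 6, 3, 5, 12, 14, 13]; return 9
p = 9; k-1 = 11 > 9 ⇒ right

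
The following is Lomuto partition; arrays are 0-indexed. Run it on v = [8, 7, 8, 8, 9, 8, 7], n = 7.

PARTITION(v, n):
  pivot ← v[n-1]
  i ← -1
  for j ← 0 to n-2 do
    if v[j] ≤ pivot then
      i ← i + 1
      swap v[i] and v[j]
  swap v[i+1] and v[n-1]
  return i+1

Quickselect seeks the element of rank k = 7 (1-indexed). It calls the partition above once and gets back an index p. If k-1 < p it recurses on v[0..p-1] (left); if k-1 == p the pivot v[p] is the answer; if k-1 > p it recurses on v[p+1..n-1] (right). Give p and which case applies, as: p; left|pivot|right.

1; right

pivot=7, i=-1
j=0: 8>7, skip
j=1: 7≤7, i=0, swap(0,1) ⇒ [7, 8, 8, 8, 9, 8, 7]
j=2: 8>7, skip
j=3: 8>7, skip
j=4: 9>7, skip
j=5: 8>7, skip
swap(1,6) ⇒ [7, 7, 8, 8, 9, 8, 8]; return 1
p = 1; k-1 = 6 > 1 ⇒ right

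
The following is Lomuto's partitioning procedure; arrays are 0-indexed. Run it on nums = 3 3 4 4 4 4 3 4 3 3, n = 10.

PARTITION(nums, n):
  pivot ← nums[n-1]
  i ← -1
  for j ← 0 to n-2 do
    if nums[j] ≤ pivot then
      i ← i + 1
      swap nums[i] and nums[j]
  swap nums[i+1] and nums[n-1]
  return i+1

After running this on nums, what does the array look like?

pivot=3, i=-1
j=0: 3≤3, i=0, swap(0,0) ⇒ 3 3 4 4 4 4 3 4 3 3
j=1: 3≤3, i=1, swap(1,1) ⇒ 3 3 4 4 4 4 3 4 3 3
j=2: 4>3, skip
j=3: 4>3, skip
j=4: 4>3, skip
j=5: 4>3, skip
j=6: 3≤3, i=2, swap(2,6) ⇒ 3 3 3 4 4 4 4 4 3 3
j=7: 4>3, skip
j=8: 3≤3, i=3, swap(3,8) ⇒ 3 3 3 3 4 4 4 4 4 3
swap(4,9) ⇒ 3 3 3 3 3 4 4 4 4 4; return 4

3 3 3 3 3 4 4 4 4 4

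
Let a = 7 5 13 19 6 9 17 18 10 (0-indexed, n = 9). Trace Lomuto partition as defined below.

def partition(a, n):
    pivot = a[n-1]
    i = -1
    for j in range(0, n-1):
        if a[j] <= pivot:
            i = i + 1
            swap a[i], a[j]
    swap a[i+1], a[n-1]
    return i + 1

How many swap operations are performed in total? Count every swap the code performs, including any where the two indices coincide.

pivot=10, i=-1
j=0: 7≤10, i=0, swap(0,0) ⇒ 7 5 13 19 6 9 17 18 10
j=1: 5≤10, i=1, swap(1,1) ⇒ 7 5 13 19 6 9 17 18 10
j=2: 13>10, skip
j=3: 19>10, skip
j=4: 6≤10, i=2, swap(2,4) ⇒ 7 5 6 19 13 9 17 18 10
j=5: 9≤10, i=3, swap(3,5) ⇒ 7 5 6 9 13 19 17 18 10
j=6: 17>10, skip
j=7: 18>10, skip
swap(4,8) ⇒ 7 5 6 9 10 19 17 18 13; return 4

5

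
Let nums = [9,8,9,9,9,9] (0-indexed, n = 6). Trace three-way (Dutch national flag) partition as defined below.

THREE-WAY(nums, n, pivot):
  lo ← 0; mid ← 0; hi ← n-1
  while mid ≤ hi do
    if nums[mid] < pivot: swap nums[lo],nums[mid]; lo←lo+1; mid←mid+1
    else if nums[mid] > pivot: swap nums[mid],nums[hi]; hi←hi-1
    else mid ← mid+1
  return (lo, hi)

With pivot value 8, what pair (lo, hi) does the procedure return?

pivot = 8; lo=0, mid=0, hi=5
nums[mid]=9>8: swap nums[0],nums[5]; hi=4 → [9,8,9,9,9,9]
nums[mid]=9>8: swap nums[0],nums[4]; hi=3 → [9,8,9,9,9,9]
nums[mid]=9>8: swap nums[0],nums[3]; hi=2 → [9,8,9,9,9,9]
nums[mid]=9>8: swap nums[0],nums[2]; hi=1 → [9,8,9,9,9,9]
nums[mid]=9>8: swap nums[0],nums[1]; hi=0 → [8,9,9,9,9,9]
nums[mid]=8=8: mid=1
end: lo=0, hi=0; nums = [8,9,9,9,9,9]

(0, 0)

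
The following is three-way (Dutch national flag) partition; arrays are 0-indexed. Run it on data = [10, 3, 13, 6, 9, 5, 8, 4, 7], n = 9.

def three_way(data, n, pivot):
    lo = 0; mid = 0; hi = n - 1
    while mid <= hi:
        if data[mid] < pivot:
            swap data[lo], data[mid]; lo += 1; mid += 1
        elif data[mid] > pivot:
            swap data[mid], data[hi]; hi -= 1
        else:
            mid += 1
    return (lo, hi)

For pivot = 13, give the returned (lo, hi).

pivot = 13; lo=0, mid=0, hi=8
data[mid]=10<13: swap data[0],data[0]; lo=1,mid=1 → [10, 3, 13, 6, 9, 5, 8, 4, 7]
data[mid]=3<13: swap data[1],data[1]; lo=2,mid=2 → [10, 3, 13, 6, 9, 5, 8, 4, 7]
data[mid]=13=13: mid=3
data[mid]=6<13: swap data[2],data[3]; lo=3,mid=4 → [10, 3, 6, 13, 9, 5, 8, 4, 7]
data[mid]=9<13: swap data[3],data[4]; lo=4,mid=5 → [10, 3, 6, 9, 13, 5, 8, 4, 7]
data[mid]=5<13: swap data[4],data[5]; lo=5,mid=6 → [10, 3, 6, 9, 5, 13, 8, 4, 7]
data[mid]=8<13: swap data[5],data[6]; lo=6,mid=7 → [10, 3, 6, 9, 5, 8, 13, 4, 7]
data[mid]=4<13: swap data[6],data[7]; lo=7,mid=8 → [10, 3, 6, 9, 5, 8, 4, 13, 7]
data[mid]=7<13: swap data[7],data[8]; lo=8,mid=9 → [10, 3, 6, 9, 5, 8, 4, 7, 13]
end: lo=8, hi=8; data = [10, 3, 6, 9, 5, 8, 4, 7, 13]

(8, 8)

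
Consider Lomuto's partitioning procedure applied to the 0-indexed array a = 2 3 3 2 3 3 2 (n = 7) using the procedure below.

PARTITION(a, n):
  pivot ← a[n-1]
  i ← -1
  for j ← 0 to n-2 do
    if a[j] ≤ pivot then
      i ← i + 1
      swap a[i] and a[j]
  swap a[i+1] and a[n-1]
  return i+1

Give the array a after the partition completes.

pivot=2, i=-1
j=0: 2≤2, i=0, swap(0,0) ⇒ 2 3 3 2 3 3 2
j=1: 3>2, skip
j=2: 3>2, skip
j=3: 2≤2, i=1, swap(1,3) ⇒ 2 2 3 3 3 3 2
j=4: 3>2, skip
j=5: 3>2, skip
swap(2,6) ⇒ 2 2 2 3 3 3 3; return 2

2 2 2 3 3 3 3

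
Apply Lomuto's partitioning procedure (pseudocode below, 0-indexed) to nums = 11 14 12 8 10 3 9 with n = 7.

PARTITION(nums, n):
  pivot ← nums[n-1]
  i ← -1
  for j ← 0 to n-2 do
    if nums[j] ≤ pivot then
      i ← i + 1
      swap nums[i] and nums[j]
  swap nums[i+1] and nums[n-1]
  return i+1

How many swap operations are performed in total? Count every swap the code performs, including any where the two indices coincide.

pivot = nums[6] = 9; i = -1
j=0: nums[0]=11 > 9 → no swap
j=1: nums[1]=14 > 9 → no swap
j=2: nums[2]=12 > 9 → no swap
j=3: nums[3]=8 ≤ 9 → i=0, swap nums[0],nums[3] → 8 14 12 11 10 3 9
j=4: nums[4]=10 > 9 → no swap
j=5: nums[5]=3 ≤ 9 → i=1, swap nums[1],nums[5] → 8 3 12 11 10 14 9
final swap nums[2],nums[6] → 8 3 9 11 10 14 12; return 2

3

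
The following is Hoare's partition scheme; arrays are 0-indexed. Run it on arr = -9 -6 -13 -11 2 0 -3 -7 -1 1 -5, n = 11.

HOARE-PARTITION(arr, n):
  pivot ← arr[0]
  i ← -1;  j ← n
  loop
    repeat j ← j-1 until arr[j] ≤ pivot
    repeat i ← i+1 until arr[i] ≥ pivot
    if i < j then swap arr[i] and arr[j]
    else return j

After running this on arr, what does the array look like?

pivot = arr[0] = -9; i = -1, j = 11
j→3 (arr[3]=-11≤-9), i→0 (arr[0]=-9≥-9); i<j, swap → -11 -6 -13 -9 2 0 -3 -7 -1 1 -5
j→2 (arr[2]=-13≤-9), i→1 (arr[1]=-6≥-9); i<j, swap → -11 -13 -6 -9 2 0 -3 -7 -1 1 -5
j→1, i→2; i≥j, return j=1. arr = -11 -13 -6 -9 2 0 -3 -7 -1 1 -5

-11 -13 -6 -9 2 0 -3 -7 -1 1 -5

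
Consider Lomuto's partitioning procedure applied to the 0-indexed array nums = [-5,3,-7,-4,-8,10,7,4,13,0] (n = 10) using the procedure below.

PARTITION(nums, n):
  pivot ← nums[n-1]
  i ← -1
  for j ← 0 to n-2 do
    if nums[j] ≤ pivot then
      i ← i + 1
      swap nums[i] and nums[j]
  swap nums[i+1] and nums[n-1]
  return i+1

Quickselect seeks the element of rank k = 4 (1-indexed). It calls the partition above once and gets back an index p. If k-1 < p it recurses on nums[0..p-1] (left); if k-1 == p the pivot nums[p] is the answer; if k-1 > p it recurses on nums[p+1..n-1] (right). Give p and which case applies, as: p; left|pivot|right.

4; left

pivot = nums[9] = 0; i = -1
j=0: nums[0]=-5 ≤ 0 → i=0, swap nums[0],nums[0] (no change) → [-5,3,-7,-4,-8,10,7,4,13,0]
j=1: nums[1]=3 > 0 → no swap
j=2: nums[2]=-7 ≤ 0 → i=1, swap nums[1],nums[2] → [-5,-7,3,-4,-8,10,7,4,13,0]
j=3: nums[3]=-4 ≤ 0 → i=2, swap nums[2],nums[3] → [-5,-7,-4,3,-8,10,7,4,13,0]
j=4: nums[4]=-8 ≤ 0 → i=3, swap nums[3],nums[4] → [-5,-7,-4,-8,3,10,7,4,13,0]
j=5: nums[5]=10 > 0 → no swap
j=6: nums[6]=7 > 0 → no swap
j=7: nums[7]=4 > 0 → no swap
j=8: nums[8]=13 > 0 → no swap
final swap nums[4],nums[9] → [-5,-7,-4,-8,0,10,7,4,13,3]; return 4
p = 4; k-1 = 3 < 4 ⇒ left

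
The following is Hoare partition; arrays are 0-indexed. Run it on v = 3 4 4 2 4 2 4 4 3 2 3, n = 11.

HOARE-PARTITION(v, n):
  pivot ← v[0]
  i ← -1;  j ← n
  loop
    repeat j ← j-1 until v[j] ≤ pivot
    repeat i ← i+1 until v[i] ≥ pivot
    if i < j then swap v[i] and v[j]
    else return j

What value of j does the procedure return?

4

pivot=3
j stops at 10 (3), i stops at 0 (3); swap ⇒ 3 4 4 2 4 2 4 4 3 2 3
j stops at 9 (2), i stops at 1 (4); swap ⇒ 3 2 4 2 4 2 4 4 3 4 3
j stops at 8 (3), i stops at 2 (4); swap ⇒ 3 2 3 2 4 2 4 4 4 4 3
j stops at 5 (2), i stops at 4 (4); swap ⇒ 3 2 3 2 2 4 4 4 4 4 3
j stops at 4, i stops at 5; i≥j ⇒ return 4. v=3 2 3 2 2 4 4 4 4 4 3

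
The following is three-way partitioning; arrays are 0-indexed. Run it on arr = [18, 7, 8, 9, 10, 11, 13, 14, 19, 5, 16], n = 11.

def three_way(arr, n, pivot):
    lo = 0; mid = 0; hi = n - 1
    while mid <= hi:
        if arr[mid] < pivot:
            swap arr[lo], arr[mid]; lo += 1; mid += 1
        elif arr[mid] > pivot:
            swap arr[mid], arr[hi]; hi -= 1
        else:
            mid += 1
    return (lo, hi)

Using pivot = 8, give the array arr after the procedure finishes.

lo=0 mid=0 hi=10
18>8: swap(0,10), hi=9 ⇒ [16, 7, 8, 9, 10, 11, 13, 14, 19, 5, 18]
16>8: swap(0,9), hi=8 ⇒ [5, 7, 8, 9, 10, 11, 13, 14, 19, 16, 18]
5<8: swap(0,0), lo=1 mid=1 ⇒ [5, 7, 8, 9, 10, 11, 13, 14, 19, 16, 18]
7<8: swap(1,1), lo=2 mid=2 ⇒ [5, 7, 8, 9, 10, 11, 13, 14, 19, 16, 18]
8=8: mid=3
9>8: swap(3,8), hi=7 ⇒ [5, 7, 8, 19, 10, 11, 13, 14, 9, 16, 18]
19>8: swap(3,7), hi=6 ⇒ [5, 7, 8, 14, 10, 11, 13, 19, 9, 16, 18]
14>8: swap(3,6), hi=5 ⇒ [5, 7, 8, 13, 10, 11, 14, 19, 9, 16, 18]
13>8: swap(3,5), hi=4 ⇒ [5, 7, 8, 11, 10, 13, 14, 19, 9, 16, 18]
11>8: swap(3,4), hi=3 ⇒ [5, 7, 8, 10, 11, 13, 14, 19, 9, 16, 18]
10>8: swap(3,3), hi=2 ⇒ [5, 7, 8, 10, 11, 13, 14, 19, 9, 16, 18]
done. lo=2 hi=2; arr=[5, 7, 8, 10, 11, 13, 14, 19, 9, 16, 18]

[5, 7, 8, 10, 11, 13, 14, 19, 9, 16, 18]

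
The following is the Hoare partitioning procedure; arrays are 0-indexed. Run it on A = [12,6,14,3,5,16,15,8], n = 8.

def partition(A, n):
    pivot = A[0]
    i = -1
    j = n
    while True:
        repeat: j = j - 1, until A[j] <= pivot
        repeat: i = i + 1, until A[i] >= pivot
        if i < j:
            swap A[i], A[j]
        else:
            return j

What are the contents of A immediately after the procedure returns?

pivot = A[0] = 12; i = -1, j = 8
j→7 (A[7]=8≤12), i→0 (A[0]=12≥12); i<j, swap → [8,6,14,3,5,16,15,12]
j→4 (A[4]=5≤12), i→2 (A[2]=14≥12); i<j, swap → [8,6,5,3,14,16,15,12]
j→3, i→4; i≥j, return j=3. A = [8,6,5,3,14,16,15,12]

[8,6,5,3,14,16,15,12]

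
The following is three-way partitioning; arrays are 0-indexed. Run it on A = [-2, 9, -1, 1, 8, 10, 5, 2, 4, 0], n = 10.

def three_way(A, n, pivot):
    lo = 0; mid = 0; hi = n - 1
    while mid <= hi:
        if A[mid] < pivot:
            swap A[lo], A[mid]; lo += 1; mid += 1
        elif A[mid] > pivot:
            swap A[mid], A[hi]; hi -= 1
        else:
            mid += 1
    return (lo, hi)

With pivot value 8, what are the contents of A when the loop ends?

[-2, 0, -1, 1, 4, 5, 2, 8, 10, 9]

pivot = 8; lo=0, mid=0, hi=9
A[mid]=-2<8: swap A[0],A[0]; lo=1,mid=1 → [-2, 9, -1, 1, 8, 10, 5, 2, 4, 0]
A[mid]=9>8: swap A[1],A[9]; hi=8 → [-2, 0, -1, 1, 8, 10, 5, 2, 4, 9]
A[mid]=0<8: swap A[1],A[1]; lo=2,mid=2 → [-2, 0, -1, 1, 8, 10, 5, 2, 4, 9]
A[mid]=-1<8: swap A[2],A[2]; lo=3,mid=3 → [-2, 0, -1, 1, 8, 10, 5, 2, 4, 9]
A[mid]=1<8: swap A[3],A[3]; lo=4,mid=4 → [-2, 0, -1, 1, 8, 10, 5, 2, 4, 9]
A[mid]=8=8: mid=5
A[mid]=10>8: swap A[5],A[8]; hi=7 → [-2, 0, -1, 1, 8, 4, 5, 2, 10, 9]
A[mid]=4<8: swap A[4],A[5]; lo=5,mid=6 → [-2, 0, -1, 1, 4, 8, 5, 2, 10, 9]
A[mid]=5<8: swap A[5],A[6]; lo=6,mid=7 → [-2, 0, -1, 1, 4, 5, 8, 2, 10, 9]
A[mid]=2<8: swap A[6],A[7]; lo=7,mid=8 → [-2, 0, -1, 1, 4, 5, 2, 8, 10, 9]
end: lo=7, hi=7; A = [-2, 0, -1, 1, 4, 5, 2, 8, 10, 9]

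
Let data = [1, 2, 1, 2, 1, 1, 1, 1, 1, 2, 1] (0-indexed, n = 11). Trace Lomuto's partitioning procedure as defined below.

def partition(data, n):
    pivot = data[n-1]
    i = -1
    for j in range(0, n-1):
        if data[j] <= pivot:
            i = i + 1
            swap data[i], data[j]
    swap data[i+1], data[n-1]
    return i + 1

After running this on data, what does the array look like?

[1, 1, 1, 1, 1, 1, 1, 1, 2, 2, 2]

pivot = data[10] = 1; i = -1
j=0: data[0]=1 ≤ 1 → i=0, swap data[0],data[0] (no change) → [1, 2, 1, 2, 1, 1, 1, 1, 1, 2, 1]
j=1: data[1]=2 > 1 → no swap
j=2: data[2]=1 ≤ 1 → i=1, swap data[1],data[2] → [1, 1, 2, 2, 1, 1, 1, 1, 1, 2, 1]
j=3: data[3]=2 > 1 → no swap
j=4: data[4]=1 ≤ 1 → i=2, swap data[2],data[4] → [1, 1, 1, 2, 2, 1, 1, 1, 1, 2, 1]
j=5: data[5]=1 ≤ 1 → i=3, swap data[3],data[5] → [1, 1, 1, 1, 2, 2, 1, 1, 1, 2, 1]
j=6: data[6]=1 ≤ 1 → i=4, swap data[4],data[6] → [1, 1, 1, 1, 1, 2, 2, 1, 1, 2, 1]
j=7: data[7]=1 ≤ 1 → i=5, swap data[5],data[7] → [1, 1, 1, 1, 1, 1, 2, 2, 1, 2, 1]
j=8: data[8]=1 ≤ 1 → i=6, swap data[6],data[8] → [1, 1, 1, 1, 1, 1, 1, 2, 2, 2, 1]
j=9: data[9]=2 > 1 → no swap
final swap data[7],data[10] → [1, 1, 1, 1, 1, 1, 1, 1, 2, 2, 2]; return 7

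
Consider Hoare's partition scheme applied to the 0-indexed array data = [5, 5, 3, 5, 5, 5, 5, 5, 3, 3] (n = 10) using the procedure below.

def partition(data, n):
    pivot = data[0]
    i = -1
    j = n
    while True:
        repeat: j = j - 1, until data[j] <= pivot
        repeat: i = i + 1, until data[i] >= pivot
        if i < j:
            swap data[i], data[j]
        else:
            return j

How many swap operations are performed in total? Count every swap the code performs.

pivot = data[0] = 5; i = -1, j = 10
j→9 (data[9]=3≤5), i→0 (data[0]=5≥5); i<j, swap → [3, 5, 3, 5, 5, 5, 5, 5, 3, 5]
j→8 (data[8]=3≤5), i→1 (data[1]=5≥5); i<j, swap → [3, 3, 3, 5, 5, 5, 5, 5, 5, 5]
j→7 (data[7]=5≤5), i→3 (data[3]=5≥5); i<j, swap → [3, 3, 3, 5, 5, 5, 5, 5, 5, 5]
j→6 (data[6]=5≤5), i→4 (data[4]=5≥5); i<j, swap → [3, 3, 3, 5, 5, 5, 5, 5, 5, 5]
j→5, i→5; i≥j, return j=5. data = [3, 3, 3, 5, 5, 5, 5, 5, 5, 5]

4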